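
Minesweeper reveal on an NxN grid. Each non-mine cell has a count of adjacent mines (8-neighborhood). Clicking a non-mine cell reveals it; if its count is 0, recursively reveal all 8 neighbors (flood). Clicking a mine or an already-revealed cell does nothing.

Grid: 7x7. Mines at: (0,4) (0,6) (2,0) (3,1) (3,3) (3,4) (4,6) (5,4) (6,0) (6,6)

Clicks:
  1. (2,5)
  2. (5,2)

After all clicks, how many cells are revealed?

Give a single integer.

Click 1 (2,5) count=1: revealed 1 new [(2,5)] -> total=1
Click 2 (5,2) count=0: revealed 9 new [(4,1) (4,2) (4,3) (5,1) (5,2) (5,3) (6,1) (6,2) (6,3)] -> total=10

Answer: 10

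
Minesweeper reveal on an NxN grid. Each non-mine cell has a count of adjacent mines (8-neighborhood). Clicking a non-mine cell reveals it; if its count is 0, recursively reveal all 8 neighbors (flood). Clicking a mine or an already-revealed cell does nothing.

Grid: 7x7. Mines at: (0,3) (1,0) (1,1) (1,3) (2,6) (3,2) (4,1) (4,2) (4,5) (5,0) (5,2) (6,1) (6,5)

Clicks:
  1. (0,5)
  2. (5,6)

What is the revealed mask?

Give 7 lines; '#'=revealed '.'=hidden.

Click 1 (0,5) count=0: revealed 6 new [(0,4) (0,5) (0,6) (1,4) (1,5) (1,6)] -> total=6
Click 2 (5,6) count=2: revealed 1 new [(5,6)] -> total=7

Answer: ....###
....###
.......
.......
.......
......#
.......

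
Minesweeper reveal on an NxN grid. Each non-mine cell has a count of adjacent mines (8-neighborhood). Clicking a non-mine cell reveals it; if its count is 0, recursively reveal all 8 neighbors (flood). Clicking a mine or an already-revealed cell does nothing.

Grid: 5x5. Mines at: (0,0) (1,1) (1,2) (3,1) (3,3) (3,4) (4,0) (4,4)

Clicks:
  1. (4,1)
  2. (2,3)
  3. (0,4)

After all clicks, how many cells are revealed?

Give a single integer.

Answer: 7

Derivation:
Click 1 (4,1) count=2: revealed 1 new [(4,1)] -> total=1
Click 2 (2,3) count=3: revealed 1 new [(2,3)] -> total=2
Click 3 (0,4) count=0: revealed 5 new [(0,3) (0,4) (1,3) (1,4) (2,4)] -> total=7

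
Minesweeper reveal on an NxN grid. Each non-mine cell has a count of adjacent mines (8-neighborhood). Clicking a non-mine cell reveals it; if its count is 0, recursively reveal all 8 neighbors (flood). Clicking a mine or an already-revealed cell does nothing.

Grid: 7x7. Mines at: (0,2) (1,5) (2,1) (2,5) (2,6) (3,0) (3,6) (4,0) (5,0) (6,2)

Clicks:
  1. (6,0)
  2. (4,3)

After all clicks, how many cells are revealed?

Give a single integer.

Answer: 28

Derivation:
Click 1 (6,0) count=1: revealed 1 new [(6,0)] -> total=1
Click 2 (4,3) count=0: revealed 27 new [(1,2) (1,3) (1,4) (2,2) (2,3) (2,4) (3,1) (3,2) (3,3) (3,4) (3,5) (4,1) (4,2) (4,3) (4,4) (4,5) (4,6) (5,1) (5,2) (5,3) (5,4) (5,5) (5,6) (6,3) (6,4) (6,5) (6,6)] -> total=28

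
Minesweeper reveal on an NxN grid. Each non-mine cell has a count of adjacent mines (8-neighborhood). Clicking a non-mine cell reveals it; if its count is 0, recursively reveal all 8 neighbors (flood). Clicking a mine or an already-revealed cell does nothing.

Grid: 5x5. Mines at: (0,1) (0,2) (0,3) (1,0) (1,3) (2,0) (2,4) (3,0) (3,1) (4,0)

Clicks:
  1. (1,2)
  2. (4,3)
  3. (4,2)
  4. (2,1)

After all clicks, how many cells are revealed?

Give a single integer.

Answer: 8

Derivation:
Click 1 (1,2) count=4: revealed 1 new [(1,2)] -> total=1
Click 2 (4,3) count=0: revealed 6 new [(3,2) (3,3) (3,4) (4,2) (4,3) (4,4)] -> total=7
Click 3 (4,2) count=1: revealed 0 new [(none)] -> total=7
Click 4 (2,1) count=4: revealed 1 new [(2,1)] -> total=8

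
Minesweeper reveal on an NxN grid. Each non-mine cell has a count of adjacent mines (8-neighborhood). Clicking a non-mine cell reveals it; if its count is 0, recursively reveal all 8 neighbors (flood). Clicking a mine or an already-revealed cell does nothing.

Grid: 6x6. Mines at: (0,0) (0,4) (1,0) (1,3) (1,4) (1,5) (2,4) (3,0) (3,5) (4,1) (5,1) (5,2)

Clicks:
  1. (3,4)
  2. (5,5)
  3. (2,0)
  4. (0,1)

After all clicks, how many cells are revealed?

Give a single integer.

Click 1 (3,4) count=2: revealed 1 new [(3,4)] -> total=1
Click 2 (5,5) count=0: revealed 6 new [(4,3) (4,4) (4,5) (5,3) (5,4) (5,5)] -> total=7
Click 3 (2,0) count=2: revealed 1 new [(2,0)] -> total=8
Click 4 (0,1) count=2: revealed 1 new [(0,1)] -> total=9

Answer: 9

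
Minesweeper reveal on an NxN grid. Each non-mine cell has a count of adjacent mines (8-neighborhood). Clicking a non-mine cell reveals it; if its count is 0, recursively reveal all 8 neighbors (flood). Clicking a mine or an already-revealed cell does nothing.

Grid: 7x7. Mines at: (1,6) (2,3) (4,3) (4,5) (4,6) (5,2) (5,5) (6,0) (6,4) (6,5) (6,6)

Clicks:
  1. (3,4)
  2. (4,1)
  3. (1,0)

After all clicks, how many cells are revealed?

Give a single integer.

Answer: 24

Derivation:
Click 1 (3,4) count=3: revealed 1 new [(3,4)] -> total=1
Click 2 (4,1) count=1: revealed 1 new [(4,1)] -> total=2
Click 3 (1,0) count=0: revealed 22 new [(0,0) (0,1) (0,2) (0,3) (0,4) (0,5) (1,0) (1,1) (1,2) (1,3) (1,4) (1,5) (2,0) (2,1) (2,2) (3,0) (3,1) (3,2) (4,0) (4,2) (5,0) (5,1)] -> total=24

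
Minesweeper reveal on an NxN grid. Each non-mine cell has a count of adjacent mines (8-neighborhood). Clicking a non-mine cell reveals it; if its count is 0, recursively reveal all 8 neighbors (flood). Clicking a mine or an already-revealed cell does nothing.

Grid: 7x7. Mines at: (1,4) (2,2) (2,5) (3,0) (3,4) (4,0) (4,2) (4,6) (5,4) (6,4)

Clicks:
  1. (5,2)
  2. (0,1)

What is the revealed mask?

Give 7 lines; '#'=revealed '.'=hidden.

Answer: ####...
####...
##.....
.......
.......
..#....
.......

Derivation:
Click 1 (5,2) count=1: revealed 1 new [(5,2)] -> total=1
Click 2 (0,1) count=0: revealed 10 new [(0,0) (0,1) (0,2) (0,3) (1,0) (1,1) (1,2) (1,3) (2,0) (2,1)] -> total=11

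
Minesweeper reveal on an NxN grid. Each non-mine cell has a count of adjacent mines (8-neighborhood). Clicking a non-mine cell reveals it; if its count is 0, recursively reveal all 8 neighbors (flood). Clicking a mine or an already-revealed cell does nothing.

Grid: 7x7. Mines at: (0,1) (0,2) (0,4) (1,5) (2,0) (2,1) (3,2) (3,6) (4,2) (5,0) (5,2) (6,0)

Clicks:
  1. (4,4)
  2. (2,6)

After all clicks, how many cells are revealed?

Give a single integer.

Click 1 (4,4) count=0: revealed 18 new [(2,3) (2,4) (2,5) (3,3) (3,4) (3,5) (4,3) (4,4) (4,5) (4,6) (5,3) (5,4) (5,5) (5,6) (6,3) (6,4) (6,5) (6,6)] -> total=18
Click 2 (2,6) count=2: revealed 1 new [(2,6)] -> total=19

Answer: 19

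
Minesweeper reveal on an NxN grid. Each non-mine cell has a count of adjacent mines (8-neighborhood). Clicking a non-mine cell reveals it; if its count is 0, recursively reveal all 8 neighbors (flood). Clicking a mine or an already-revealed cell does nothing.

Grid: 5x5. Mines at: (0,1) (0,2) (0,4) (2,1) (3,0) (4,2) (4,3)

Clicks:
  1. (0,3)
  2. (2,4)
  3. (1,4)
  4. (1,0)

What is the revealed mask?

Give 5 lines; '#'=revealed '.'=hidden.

Click 1 (0,3) count=2: revealed 1 new [(0,3)] -> total=1
Click 2 (2,4) count=0: revealed 9 new [(1,2) (1,3) (1,4) (2,2) (2,3) (2,4) (3,2) (3,3) (3,4)] -> total=10
Click 3 (1,4) count=1: revealed 0 new [(none)] -> total=10
Click 4 (1,0) count=2: revealed 1 new [(1,0)] -> total=11

Answer: ...#.
#.###
..###
..###
.....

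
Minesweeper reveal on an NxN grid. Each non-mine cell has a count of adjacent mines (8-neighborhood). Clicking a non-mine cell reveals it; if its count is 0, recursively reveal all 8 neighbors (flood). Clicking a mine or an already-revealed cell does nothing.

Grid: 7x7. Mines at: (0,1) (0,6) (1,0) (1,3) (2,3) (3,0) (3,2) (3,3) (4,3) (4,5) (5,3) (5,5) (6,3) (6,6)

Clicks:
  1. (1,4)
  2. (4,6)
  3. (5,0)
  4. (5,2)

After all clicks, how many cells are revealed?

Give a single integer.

Answer: 11

Derivation:
Click 1 (1,4) count=2: revealed 1 new [(1,4)] -> total=1
Click 2 (4,6) count=2: revealed 1 new [(4,6)] -> total=2
Click 3 (5,0) count=0: revealed 9 new [(4,0) (4,1) (4,2) (5,0) (5,1) (5,2) (6,0) (6,1) (6,2)] -> total=11
Click 4 (5,2) count=3: revealed 0 new [(none)] -> total=11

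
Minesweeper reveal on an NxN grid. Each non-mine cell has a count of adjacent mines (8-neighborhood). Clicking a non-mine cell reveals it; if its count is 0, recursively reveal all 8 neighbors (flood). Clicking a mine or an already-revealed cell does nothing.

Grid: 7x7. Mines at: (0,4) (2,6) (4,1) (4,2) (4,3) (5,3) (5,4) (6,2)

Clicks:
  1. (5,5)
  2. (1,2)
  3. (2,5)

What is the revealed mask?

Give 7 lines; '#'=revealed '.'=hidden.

Click 1 (5,5) count=1: revealed 1 new [(5,5)] -> total=1
Click 2 (1,2) count=0: revealed 22 new [(0,0) (0,1) (0,2) (0,3) (1,0) (1,1) (1,2) (1,3) (1,4) (1,5) (2,0) (2,1) (2,2) (2,3) (2,4) (2,5) (3,0) (3,1) (3,2) (3,3) (3,4) (3,5)] -> total=23
Click 3 (2,5) count=1: revealed 0 new [(none)] -> total=23

Answer: ####...
######.
######.
######.
.......
.....#.
.......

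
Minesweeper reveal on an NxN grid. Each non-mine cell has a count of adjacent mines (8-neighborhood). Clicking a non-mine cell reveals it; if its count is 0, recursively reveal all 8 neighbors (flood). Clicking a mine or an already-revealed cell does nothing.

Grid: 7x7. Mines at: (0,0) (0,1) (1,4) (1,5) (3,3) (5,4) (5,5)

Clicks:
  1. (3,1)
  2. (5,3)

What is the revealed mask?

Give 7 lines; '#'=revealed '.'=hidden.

Click 1 (3,1) count=0: revealed 21 new [(1,0) (1,1) (1,2) (2,0) (2,1) (2,2) (3,0) (3,1) (3,2) (4,0) (4,1) (4,2) (4,3) (5,0) (5,1) (5,2) (5,3) (6,0) (6,1) (6,2) (6,3)] -> total=21
Click 2 (5,3) count=1: revealed 0 new [(none)] -> total=21

Answer: .......
###....
###....
###....
####...
####...
####...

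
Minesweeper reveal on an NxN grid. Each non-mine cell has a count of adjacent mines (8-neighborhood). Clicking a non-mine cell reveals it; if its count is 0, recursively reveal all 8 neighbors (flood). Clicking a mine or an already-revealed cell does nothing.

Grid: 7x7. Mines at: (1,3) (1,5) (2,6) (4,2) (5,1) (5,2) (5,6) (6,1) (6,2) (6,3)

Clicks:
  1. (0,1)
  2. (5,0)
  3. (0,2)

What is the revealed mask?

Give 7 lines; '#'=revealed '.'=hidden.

Click 1 (0,1) count=0: revealed 14 new [(0,0) (0,1) (0,2) (1,0) (1,1) (1,2) (2,0) (2,1) (2,2) (3,0) (3,1) (3,2) (4,0) (4,1)] -> total=14
Click 2 (5,0) count=2: revealed 1 new [(5,0)] -> total=15
Click 3 (0,2) count=1: revealed 0 new [(none)] -> total=15

Answer: ###....
###....
###....
###....
##.....
#......
.......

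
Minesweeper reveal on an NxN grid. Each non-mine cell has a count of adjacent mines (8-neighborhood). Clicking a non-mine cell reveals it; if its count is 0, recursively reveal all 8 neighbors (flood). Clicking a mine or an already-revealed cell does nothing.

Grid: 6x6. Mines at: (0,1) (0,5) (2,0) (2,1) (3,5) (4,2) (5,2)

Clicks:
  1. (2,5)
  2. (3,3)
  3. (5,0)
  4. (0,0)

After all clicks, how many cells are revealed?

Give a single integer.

Answer: 9

Derivation:
Click 1 (2,5) count=1: revealed 1 new [(2,5)] -> total=1
Click 2 (3,3) count=1: revealed 1 new [(3,3)] -> total=2
Click 3 (5,0) count=0: revealed 6 new [(3,0) (3,1) (4,0) (4,1) (5,0) (5,1)] -> total=8
Click 4 (0,0) count=1: revealed 1 new [(0,0)] -> total=9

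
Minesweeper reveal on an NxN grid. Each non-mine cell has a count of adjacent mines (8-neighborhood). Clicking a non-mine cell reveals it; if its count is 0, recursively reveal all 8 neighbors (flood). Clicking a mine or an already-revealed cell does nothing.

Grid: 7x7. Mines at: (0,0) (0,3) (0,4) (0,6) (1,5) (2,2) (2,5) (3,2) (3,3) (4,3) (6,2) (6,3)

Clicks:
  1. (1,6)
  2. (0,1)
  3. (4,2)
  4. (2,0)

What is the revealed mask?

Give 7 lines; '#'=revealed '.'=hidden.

Answer: .#.....
##....#
##.....
##.....
###....
##.....
##.....

Derivation:
Click 1 (1,6) count=3: revealed 1 new [(1,6)] -> total=1
Click 2 (0,1) count=1: revealed 1 new [(0,1)] -> total=2
Click 3 (4,2) count=3: revealed 1 new [(4,2)] -> total=3
Click 4 (2,0) count=0: revealed 12 new [(1,0) (1,1) (2,0) (2,1) (3,0) (3,1) (4,0) (4,1) (5,0) (5,1) (6,0) (6,1)] -> total=15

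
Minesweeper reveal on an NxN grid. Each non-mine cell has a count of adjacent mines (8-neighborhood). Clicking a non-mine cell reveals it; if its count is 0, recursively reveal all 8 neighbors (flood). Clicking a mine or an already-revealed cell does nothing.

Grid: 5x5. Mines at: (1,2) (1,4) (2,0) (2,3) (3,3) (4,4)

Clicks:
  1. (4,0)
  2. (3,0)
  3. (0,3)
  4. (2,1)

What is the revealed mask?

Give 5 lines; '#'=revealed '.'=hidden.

Answer: ...#.
.....
.#...
###..
###..

Derivation:
Click 1 (4,0) count=0: revealed 6 new [(3,0) (3,1) (3,2) (4,0) (4,1) (4,2)] -> total=6
Click 2 (3,0) count=1: revealed 0 new [(none)] -> total=6
Click 3 (0,3) count=2: revealed 1 new [(0,3)] -> total=7
Click 4 (2,1) count=2: revealed 1 new [(2,1)] -> total=8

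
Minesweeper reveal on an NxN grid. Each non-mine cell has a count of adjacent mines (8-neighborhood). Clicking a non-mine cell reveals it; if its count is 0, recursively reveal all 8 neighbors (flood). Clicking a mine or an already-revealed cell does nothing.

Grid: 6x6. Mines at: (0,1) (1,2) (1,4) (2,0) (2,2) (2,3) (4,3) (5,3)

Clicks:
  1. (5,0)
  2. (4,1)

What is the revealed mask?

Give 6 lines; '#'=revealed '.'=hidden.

Click 1 (5,0) count=0: revealed 9 new [(3,0) (3,1) (3,2) (4,0) (4,1) (4,2) (5,0) (5,1) (5,2)] -> total=9
Click 2 (4,1) count=0: revealed 0 new [(none)] -> total=9

Answer: ......
......
......
###...
###...
###...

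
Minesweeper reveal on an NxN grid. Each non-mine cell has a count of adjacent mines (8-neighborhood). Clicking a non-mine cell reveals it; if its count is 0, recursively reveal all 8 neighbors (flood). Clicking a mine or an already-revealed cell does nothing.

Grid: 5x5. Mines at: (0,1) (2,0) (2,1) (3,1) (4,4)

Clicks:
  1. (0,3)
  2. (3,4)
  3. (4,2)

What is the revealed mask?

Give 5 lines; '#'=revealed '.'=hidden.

Answer: ..###
..###
..###
..###
..#..

Derivation:
Click 1 (0,3) count=0: revealed 12 new [(0,2) (0,3) (0,4) (1,2) (1,3) (1,4) (2,2) (2,3) (2,4) (3,2) (3,3) (3,4)] -> total=12
Click 2 (3,4) count=1: revealed 0 new [(none)] -> total=12
Click 3 (4,2) count=1: revealed 1 new [(4,2)] -> total=13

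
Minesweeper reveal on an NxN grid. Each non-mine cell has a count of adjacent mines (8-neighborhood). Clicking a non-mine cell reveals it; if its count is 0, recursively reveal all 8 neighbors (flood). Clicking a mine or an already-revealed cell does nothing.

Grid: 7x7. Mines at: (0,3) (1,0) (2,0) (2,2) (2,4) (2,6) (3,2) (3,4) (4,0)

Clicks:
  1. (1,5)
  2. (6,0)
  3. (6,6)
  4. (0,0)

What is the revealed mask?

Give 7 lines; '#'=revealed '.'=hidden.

Click 1 (1,5) count=2: revealed 1 new [(1,5)] -> total=1
Click 2 (6,0) count=0: revealed 22 new [(3,5) (3,6) (4,1) (4,2) (4,3) (4,4) (4,5) (4,6) (5,0) (5,1) (5,2) (5,3) (5,4) (5,5) (5,6) (6,0) (6,1) (6,2) (6,3) (6,4) (6,5) (6,6)] -> total=23
Click 3 (6,6) count=0: revealed 0 new [(none)] -> total=23
Click 4 (0,0) count=1: revealed 1 new [(0,0)] -> total=24

Answer: #......
.....#.
.......
.....##
.######
#######
#######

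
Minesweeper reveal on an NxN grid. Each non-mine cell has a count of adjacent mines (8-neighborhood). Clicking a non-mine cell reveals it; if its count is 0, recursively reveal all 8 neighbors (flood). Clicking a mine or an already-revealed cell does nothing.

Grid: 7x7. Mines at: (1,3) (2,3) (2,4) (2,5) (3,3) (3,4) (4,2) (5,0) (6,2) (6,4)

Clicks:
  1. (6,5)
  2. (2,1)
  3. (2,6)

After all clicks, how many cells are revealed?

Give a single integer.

Click 1 (6,5) count=1: revealed 1 new [(6,5)] -> total=1
Click 2 (2,1) count=0: revealed 14 new [(0,0) (0,1) (0,2) (1,0) (1,1) (1,2) (2,0) (2,1) (2,2) (3,0) (3,1) (3,2) (4,0) (4,1)] -> total=15
Click 3 (2,6) count=1: revealed 1 new [(2,6)] -> total=16

Answer: 16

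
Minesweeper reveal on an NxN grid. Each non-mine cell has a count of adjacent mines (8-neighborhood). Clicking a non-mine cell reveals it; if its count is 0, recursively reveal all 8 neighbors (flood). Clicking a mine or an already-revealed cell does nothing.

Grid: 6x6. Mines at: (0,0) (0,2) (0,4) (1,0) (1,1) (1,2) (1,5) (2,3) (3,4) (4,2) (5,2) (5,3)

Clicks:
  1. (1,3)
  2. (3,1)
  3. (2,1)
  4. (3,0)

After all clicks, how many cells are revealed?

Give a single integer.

Click 1 (1,3) count=4: revealed 1 new [(1,3)] -> total=1
Click 2 (3,1) count=1: revealed 1 new [(3,1)] -> total=2
Click 3 (2,1) count=3: revealed 1 new [(2,1)] -> total=3
Click 4 (3,0) count=0: revealed 6 new [(2,0) (3,0) (4,0) (4,1) (5,0) (5,1)] -> total=9

Answer: 9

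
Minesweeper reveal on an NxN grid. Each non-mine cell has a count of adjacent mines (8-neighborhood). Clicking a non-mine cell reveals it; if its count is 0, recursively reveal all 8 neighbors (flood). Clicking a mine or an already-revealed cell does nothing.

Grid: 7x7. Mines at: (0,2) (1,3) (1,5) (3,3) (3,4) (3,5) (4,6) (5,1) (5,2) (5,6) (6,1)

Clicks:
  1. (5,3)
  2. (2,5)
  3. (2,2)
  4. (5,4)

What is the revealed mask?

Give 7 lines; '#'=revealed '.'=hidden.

Click 1 (5,3) count=1: revealed 1 new [(5,3)] -> total=1
Click 2 (2,5) count=3: revealed 1 new [(2,5)] -> total=2
Click 3 (2,2) count=2: revealed 1 new [(2,2)] -> total=3
Click 4 (5,4) count=0: revealed 8 new [(4,3) (4,4) (4,5) (5,4) (5,5) (6,3) (6,4) (6,5)] -> total=11

Answer: .......
.......
..#..#.
.......
...###.
...###.
...###.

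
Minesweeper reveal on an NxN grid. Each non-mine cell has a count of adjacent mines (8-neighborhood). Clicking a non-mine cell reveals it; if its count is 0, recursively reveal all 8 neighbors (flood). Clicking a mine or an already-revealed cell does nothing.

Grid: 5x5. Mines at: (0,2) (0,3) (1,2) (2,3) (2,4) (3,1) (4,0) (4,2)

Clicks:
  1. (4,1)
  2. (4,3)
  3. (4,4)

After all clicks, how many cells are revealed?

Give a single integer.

Click 1 (4,1) count=3: revealed 1 new [(4,1)] -> total=1
Click 2 (4,3) count=1: revealed 1 new [(4,3)] -> total=2
Click 3 (4,4) count=0: revealed 3 new [(3,3) (3,4) (4,4)] -> total=5

Answer: 5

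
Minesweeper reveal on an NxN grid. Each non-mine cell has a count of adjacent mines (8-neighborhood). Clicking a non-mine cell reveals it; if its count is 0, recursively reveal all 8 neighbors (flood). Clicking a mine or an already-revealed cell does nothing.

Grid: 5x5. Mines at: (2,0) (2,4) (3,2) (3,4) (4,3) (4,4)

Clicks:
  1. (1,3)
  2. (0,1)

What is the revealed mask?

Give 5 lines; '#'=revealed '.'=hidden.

Click 1 (1,3) count=1: revealed 1 new [(1,3)] -> total=1
Click 2 (0,1) count=0: revealed 12 new [(0,0) (0,1) (0,2) (0,3) (0,4) (1,0) (1,1) (1,2) (1,4) (2,1) (2,2) (2,3)] -> total=13

Answer: #####
#####
.###.
.....
.....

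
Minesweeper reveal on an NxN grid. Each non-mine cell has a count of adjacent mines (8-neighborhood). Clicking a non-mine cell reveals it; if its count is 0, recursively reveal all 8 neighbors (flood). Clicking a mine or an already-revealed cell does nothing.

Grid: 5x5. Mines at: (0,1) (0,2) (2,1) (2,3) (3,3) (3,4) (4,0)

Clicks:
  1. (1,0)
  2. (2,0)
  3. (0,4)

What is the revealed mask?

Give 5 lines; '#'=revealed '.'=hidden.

Click 1 (1,0) count=2: revealed 1 new [(1,0)] -> total=1
Click 2 (2,0) count=1: revealed 1 new [(2,0)] -> total=2
Click 3 (0,4) count=0: revealed 4 new [(0,3) (0,4) (1,3) (1,4)] -> total=6

Answer: ...##
#..##
#....
.....
.....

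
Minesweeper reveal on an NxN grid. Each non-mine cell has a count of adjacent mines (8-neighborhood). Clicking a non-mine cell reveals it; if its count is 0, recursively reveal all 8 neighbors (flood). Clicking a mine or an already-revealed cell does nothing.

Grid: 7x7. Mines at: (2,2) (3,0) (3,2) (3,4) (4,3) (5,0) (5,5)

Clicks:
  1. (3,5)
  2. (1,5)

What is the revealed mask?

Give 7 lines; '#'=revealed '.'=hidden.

Click 1 (3,5) count=1: revealed 1 new [(3,5)] -> total=1
Click 2 (1,5) count=0: revealed 23 new [(0,0) (0,1) (0,2) (0,3) (0,4) (0,5) (0,6) (1,0) (1,1) (1,2) (1,3) (1,4) (1,5) (1,6) (2,0) (2,1) (2,3) (2,4) (2,5) (2,6) (3,6) (4,5) (4,6)] -> total=24

Answer: #######
#######
##.####
.....##
.....##
.......
.......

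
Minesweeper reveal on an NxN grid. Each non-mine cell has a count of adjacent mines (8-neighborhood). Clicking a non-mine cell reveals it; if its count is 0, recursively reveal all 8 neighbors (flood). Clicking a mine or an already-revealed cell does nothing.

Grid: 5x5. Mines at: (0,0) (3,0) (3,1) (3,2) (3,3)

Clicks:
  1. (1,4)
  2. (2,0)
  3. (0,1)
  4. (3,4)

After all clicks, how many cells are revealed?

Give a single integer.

Answer: 14

Derivation:
Click 1 (1,4) count=0: revealed 12 new [(0,1) (0,2) (0,3) (0,4) (1,1) (1,2) (1,3) (1,4) (2,1) (2,2) (2,3) (2,4)] -> total=12
Click 2 (2,0) count=2: revealed 1 new [(2,0)] -> total=13
Click 3 (0,1) count=1: revealed 0 new [(none)] -> total=13
Click 4 (3,4) count=1: revealed 1 new [(3,4)] -> total=14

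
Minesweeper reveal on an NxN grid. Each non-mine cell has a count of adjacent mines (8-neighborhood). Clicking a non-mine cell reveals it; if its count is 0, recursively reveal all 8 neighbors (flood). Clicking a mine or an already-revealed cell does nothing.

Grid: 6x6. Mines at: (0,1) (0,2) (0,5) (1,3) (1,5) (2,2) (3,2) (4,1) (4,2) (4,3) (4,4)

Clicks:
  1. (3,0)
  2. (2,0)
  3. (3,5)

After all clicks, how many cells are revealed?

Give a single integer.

Click 1 (3,0) count=1: revealed 1 new [(3,0)] -> total=1
Click 2 (2,0) count=0: revealed 5 new [(1,0) (1,1) (2,0) (2,1) (3,1)] -> total=6
Click 3 (3,5) count=1: revealed 1 new [(3,5)] -> total=7

Answer: 7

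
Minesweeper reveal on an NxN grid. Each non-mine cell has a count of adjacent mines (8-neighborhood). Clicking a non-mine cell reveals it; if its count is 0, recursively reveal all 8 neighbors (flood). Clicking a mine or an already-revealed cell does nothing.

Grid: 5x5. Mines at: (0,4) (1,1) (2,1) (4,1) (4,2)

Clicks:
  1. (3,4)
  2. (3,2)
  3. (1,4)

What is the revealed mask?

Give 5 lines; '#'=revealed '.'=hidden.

Answer: .....
..###
..###
..###
...##

Derivation:
Click 1 (3,4) count=0: revealed 11 new [(1,2) (1,3) (1,4) (2,2) (2,3) (2,4) (3,2) (3,3) (3,4) (4,3) (4,4)] -> total=11
Click 2 (3,2) count=3: revealed 0 new [(none)] -> total=11
Click 3 (1,4) count=1: revealed 0 new [(none)] -> total=11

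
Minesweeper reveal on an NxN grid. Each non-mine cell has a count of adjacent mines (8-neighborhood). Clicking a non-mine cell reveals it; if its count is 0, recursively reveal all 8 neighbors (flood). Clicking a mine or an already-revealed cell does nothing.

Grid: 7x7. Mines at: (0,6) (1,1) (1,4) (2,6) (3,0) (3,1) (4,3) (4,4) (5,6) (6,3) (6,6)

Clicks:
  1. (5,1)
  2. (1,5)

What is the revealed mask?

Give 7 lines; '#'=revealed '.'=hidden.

Answer: .......
.....#.
.......
.......
###....
###....
###....

Derivation:
Click 1 (5,1) count=0: revealed 9 new [(4,0) (4,1) (4,2) (5,0) (5,1) (5,2) (6,0) (6,1) (6,2)] -> total=9
Click 2 (1,5) count=3: revealed 1 new [(1,5)] -> total=10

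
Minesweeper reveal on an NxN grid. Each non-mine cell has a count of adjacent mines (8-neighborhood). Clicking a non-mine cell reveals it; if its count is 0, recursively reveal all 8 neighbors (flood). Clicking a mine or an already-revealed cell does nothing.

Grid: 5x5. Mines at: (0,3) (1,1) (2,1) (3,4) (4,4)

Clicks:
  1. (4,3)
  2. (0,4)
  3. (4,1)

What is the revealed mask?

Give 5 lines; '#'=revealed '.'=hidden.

Answer: ....#
.....
.....
####.
####.

Derivation:
Click 1 (4,3) count=2: revealed 1 new [(4,3)] -> total=1
Click 2 (0,4) count=1: revealed 1 new [(0,4)] -> total=2
Click 3 (4,1) count=0: revealed 7 new [(3,0) (3,1) (3,2) (3,3) (4,0) (4,1) (4,2)] -> total=9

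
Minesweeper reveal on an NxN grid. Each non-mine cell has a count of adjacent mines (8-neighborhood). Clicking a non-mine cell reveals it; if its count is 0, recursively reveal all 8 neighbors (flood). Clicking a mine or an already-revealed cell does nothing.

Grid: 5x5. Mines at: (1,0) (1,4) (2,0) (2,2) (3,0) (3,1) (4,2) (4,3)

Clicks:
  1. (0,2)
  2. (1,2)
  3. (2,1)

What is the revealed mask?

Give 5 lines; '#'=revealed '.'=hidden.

Click 1 (0,2) count=0: revealed 6 new [(0,1) (0,2) (0,3) (1,1) (1,2) (1,3)] -> total=6
Click 2 (1,2) count=1: revealed 0 new [(none)] -> total=6
Click 3 (2,1) count=5: revealed 1 new [(2,1)] -> total=7

Answer: .###.
.###.
.#...
.....
.....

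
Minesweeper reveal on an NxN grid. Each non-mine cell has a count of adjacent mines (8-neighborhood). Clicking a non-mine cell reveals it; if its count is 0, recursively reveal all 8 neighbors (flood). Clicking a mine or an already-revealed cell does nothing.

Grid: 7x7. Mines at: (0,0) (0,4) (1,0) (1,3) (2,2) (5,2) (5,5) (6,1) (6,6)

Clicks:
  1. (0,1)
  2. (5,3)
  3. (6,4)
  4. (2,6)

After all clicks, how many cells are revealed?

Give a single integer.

Answer: 20

Derivation:
Click 1 (0,1) count=2: revealed 1 new [(0,1)] -> total=1
Click 2 (5,3) count=1: revealed 1 new [(5,3)] -> total=2
Click 3 (6,4) count=1: revealed 1 new [(6,4)] -> total=3
Click 4 (2,6) count=0: revealed 17 new [(0,5) (0,6) (1,4) (1,5) (1,6) (2,3) (2,4) (2,5) (2,6) (3,3) (3,4) (3,5) (3,6) (4,3) (4,4) (4,5) (4,6)] -> total=20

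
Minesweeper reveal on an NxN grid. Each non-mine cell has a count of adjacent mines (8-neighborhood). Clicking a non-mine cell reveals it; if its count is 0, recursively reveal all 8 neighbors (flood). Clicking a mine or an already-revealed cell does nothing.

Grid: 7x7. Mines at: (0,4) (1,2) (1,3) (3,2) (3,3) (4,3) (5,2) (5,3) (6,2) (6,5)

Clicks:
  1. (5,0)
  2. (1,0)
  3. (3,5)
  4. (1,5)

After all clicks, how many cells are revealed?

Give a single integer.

Answer: 31

Derivation:
Click 1 (5,0) count=0: revealed 14 new [(0,0) (0,1) (1,0) (1,1) (2,0) (2,1) (3,0) (3,1) (4,0) (4,1) (5,0) (5,1) (6,0) (6,1)] -> total=14
Click 2 (1,0) count=0: revealed 0 new [(none)] -> total=14
Click 3 (3,5) count=0: revealed 17 new [(0,5) (0,6) (1,4) (1,5) (1,6) (2,4) (2,5) (2,6) (3,4) (3,5) (3,6) (4,4) (4,5) (4,6) (5,4) (5,5) (5,6)] -> total=31
Click 4 (1,5) count=1: revealed 0 new [(none)] -> total=31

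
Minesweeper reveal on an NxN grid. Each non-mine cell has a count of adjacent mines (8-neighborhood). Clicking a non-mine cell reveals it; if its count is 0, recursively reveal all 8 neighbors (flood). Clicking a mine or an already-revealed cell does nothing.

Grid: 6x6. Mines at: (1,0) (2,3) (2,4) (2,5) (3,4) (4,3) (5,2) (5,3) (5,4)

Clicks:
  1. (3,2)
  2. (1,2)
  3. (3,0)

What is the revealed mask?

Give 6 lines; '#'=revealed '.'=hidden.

Click 1 (3,2) count=2: revealed 1 new [(3,2)] -> total=1
Click 2 (1,2) count=1: revealed 1 new [(1,2)] -> total=2
Click 3 (3,0) count=0: revealed 10 new [(2,0) (2,1) (2,2) (3,0) (3,1) (4,0) (4,1) (4,2) (5,0) (5,1)] -> total=12

Answer: ......
..#...
###...
###...
###...
##....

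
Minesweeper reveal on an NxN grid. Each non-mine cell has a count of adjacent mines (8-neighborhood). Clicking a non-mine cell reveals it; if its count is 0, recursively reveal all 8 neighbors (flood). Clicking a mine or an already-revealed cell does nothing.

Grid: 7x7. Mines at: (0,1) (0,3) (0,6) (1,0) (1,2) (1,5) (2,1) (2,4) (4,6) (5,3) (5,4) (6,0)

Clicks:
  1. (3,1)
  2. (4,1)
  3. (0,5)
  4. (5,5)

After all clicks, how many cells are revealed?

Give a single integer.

Click 1 (3,1) count=1: revealed 1 new [(3,1)] -> total=1
Click 2 (4,1) count=0: revealed 8 new [(3,0) (3,2) (4,0) (4,1) (4,2) (5,0) (5,1) (5,2)] -> total=9
Click 3 (0,5) count=2: revealed 1 new [(0,5)] -> total=10
Click 4 (5,5) count=2: revealed 1 new [(5,5)] -> total=11

Answer: 11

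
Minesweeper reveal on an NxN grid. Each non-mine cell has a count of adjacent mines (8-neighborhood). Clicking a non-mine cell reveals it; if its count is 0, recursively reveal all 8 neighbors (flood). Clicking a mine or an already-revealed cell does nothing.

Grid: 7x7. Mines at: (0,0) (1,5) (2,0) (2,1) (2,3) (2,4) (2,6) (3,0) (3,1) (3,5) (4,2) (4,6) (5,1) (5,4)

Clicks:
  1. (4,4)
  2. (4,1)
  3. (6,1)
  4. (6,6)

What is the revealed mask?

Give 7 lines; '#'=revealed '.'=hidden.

Answer: .......
.......
.......
.......
.#..#..
.....##
.#...##

Derivation:
Click 1 (4,4) count=2: revealed 1 new [(4,4)] -> total=1
Click 2 (4,1) count=4: revealed 1 new [(4,1)] -> total=2
Click 3 (6,1) count=1: revealed 1 new [(6,1)] -> total=3
Click 4 (6,6) count=0: revealed 4 new [(5,5) (5,6) (6,5) (6,6)] -> total=7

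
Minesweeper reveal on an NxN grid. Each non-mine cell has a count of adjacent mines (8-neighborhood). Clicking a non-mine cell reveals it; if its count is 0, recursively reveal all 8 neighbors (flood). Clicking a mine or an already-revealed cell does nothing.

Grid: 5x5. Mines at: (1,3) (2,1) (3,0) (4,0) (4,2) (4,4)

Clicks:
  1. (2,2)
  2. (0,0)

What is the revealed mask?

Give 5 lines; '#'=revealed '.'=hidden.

Click 1 (2,2) count=2: revealed 1 new [(2,2)] -> total=1
Click 2 (0,0) count=0: revealed 6 new [(0,0) (0,1) (0,2) (1,0) (1,1) (1,2)] -> total=7

Answer: ###..
###..
..#..
.....
.....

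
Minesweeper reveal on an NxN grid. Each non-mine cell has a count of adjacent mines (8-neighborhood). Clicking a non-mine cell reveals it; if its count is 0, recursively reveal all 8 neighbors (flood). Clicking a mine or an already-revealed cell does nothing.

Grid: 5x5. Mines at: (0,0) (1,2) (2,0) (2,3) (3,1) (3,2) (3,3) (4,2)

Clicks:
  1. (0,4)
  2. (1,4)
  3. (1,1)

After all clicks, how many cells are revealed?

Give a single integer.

Click 1 (0,4) count=0: revealed 4 new [(0,3) (0,4) (1,3) (1,4)] -> total=4
Click 2 (1,4) count=1: revealed 0 new [(none)] -> total=4
Click 3 (1,1) count=3: revealed 1 new [(1,1)] -> total=5

Answer: 5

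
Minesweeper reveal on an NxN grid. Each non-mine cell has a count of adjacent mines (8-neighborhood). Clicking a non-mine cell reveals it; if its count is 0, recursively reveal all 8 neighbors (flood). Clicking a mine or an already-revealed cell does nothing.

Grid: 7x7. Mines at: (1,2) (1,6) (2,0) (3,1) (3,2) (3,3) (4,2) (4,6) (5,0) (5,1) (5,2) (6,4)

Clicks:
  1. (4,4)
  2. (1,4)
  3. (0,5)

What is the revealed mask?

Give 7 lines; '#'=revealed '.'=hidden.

Answer: ...###.
...###.
...###.
.......
....#..
.......
.......

Derivation:
Click 1 (4,4) count=1: revealed 1 new [(4,4)] -> total=1
Click 2 (1,4) count=0: revealed 9 new [(0,3) (0,4) (0,5) (1,3) (1,4) (1,5) (2,3) (2,4) (2,5)] -> total=10
Click 3 (0,5) count=1: revealed 0 new [(none)] -> total=10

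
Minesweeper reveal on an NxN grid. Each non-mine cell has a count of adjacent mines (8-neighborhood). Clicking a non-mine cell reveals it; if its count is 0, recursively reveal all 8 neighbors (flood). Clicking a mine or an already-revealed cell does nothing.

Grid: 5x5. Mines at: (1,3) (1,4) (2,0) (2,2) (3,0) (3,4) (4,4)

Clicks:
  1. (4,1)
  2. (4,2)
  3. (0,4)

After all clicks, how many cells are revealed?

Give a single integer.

Click 1 (4,1) count=1: revealed 1 new [(4,1)] -> total=1
Click 2 (4,2) count=0: revealed 5 new [(3,1) (3,2) (3,3) (4,2) (4,3)] -> total=6
Click 3 (0,4) count=2: revealed 1 new [(0,4)] -> total=7

Answer: 7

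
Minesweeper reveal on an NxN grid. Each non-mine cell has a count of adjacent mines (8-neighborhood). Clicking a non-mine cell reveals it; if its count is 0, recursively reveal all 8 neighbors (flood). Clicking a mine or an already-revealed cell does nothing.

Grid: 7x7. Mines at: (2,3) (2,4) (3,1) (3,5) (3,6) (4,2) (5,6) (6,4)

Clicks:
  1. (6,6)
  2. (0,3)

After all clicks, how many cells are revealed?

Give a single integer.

Click 1 (6,6) count=1: revealed 1 new [(6,6)] -> total=1
Click 2 (0,3) count=0: revealed 19 new [(0,0) (0,1) (0,2) (0,3) (0,4) (0,5) (0,6) (1,0) (1,1) (1,2) (1,3) (1,4) (1,5) (1,6) (2,0) (2,1) (2,2) (2,5) (2,6)] -> total=20

Answer: 20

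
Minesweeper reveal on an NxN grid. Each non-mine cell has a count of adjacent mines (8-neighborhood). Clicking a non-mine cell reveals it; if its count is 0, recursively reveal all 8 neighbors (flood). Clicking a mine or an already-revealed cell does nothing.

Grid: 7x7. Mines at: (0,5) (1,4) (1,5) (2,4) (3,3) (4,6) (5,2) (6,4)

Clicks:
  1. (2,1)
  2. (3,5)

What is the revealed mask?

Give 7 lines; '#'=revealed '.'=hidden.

Click 1 (2,1) count=0: revealed 22 new [(0,0) (0,1) (0,2) (0,3) (1,0) (1,1) (1,2) (1,3) (2,0) (2,1) (2,2) (2,3) (3,0) (3,1) (3,2) (4,0) (4,1) (4,2) (5,0) (5,1) (6,0) (6,1)] -> total=22
Click 2 (3,5) count=2: revealed 1 new [(3,5)] -> total=23

Answer: ####...
####...
####...
###..#.
###....
##.....
##.....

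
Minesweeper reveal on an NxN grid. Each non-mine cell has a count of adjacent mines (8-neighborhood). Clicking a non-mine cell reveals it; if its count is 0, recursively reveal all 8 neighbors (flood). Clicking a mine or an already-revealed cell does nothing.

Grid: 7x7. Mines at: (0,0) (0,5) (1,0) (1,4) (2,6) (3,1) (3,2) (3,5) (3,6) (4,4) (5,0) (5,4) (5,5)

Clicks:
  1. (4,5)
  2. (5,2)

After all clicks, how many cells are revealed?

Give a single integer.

Answer: 10

Derivation:
Click 1 (4,5) count=5: revealed 1 new [(4,5)] -> total=1
Click 2 (5,2) count=0: revealed 9 new [(4,1) (4,2) (4,3) (5,1) (5,2) (5,3) (6,1) (6,2) (6,3)] -> total=10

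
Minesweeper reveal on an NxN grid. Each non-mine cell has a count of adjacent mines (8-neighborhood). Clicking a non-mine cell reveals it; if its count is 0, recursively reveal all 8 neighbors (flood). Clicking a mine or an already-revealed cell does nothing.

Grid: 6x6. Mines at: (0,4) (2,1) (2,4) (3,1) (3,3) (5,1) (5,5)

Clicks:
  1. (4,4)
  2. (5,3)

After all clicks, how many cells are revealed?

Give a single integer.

Click 1 (4,4) count=2: revealed 1 new [(4,4)] -> total=1
Click 2 (5,3) count=0: revealed 5 new [(4,2) (4,3) (5,2) (5,3) (5,4)] -> total=6

Answer: 6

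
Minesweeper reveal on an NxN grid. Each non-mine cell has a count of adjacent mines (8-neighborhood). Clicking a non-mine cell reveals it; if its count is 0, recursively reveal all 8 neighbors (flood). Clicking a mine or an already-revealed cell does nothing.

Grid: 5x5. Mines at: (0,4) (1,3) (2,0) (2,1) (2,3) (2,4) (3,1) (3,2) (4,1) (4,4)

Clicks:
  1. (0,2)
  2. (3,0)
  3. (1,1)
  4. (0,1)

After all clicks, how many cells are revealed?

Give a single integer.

Click 1 (0,2) count=1: revealed 1 new [(0,2)] -> total=1
Click 2 (3,0) count=4: revealed 1 new [(3,0)] -> total=2
Click 3 (1,1) count=2: revealed 1 new [(1,1)] -> total=3
Click 4 (0,1) count=0: revealed 4 new [(0,0) (0,1) (1,0) (1,2)] -> total=7

Answer: 7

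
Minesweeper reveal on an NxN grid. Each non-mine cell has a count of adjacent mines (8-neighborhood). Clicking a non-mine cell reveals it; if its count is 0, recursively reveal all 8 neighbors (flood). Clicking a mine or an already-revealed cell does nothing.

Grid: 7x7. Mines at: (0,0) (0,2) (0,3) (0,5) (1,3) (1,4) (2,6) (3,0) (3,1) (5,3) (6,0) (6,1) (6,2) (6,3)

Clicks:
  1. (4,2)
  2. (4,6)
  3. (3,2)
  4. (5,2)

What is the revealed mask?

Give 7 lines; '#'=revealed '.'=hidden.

Click 1 (4,2) count=2: revealed 1 new [(4,2)] -> total=1
Click 2 (4,6) count=0: revealed 19 new [(2,2) (2,3) (2,4) (2,5) (3,2) (3,3) (3,4) (3,5) (3,6) (4,3) (4,4) (4,5) (4,6) (5,4) (5,5) (5,6) (6,4) (6,5) (6,6)] -> total=20
Click 3 (3,2) count=1: revealed 0 new [(none)] -> total=20
Click 4 (5,2) count=4: revealed 1 new [(5,2)] -> total=21

Answer: .......
.......
..####.
..#####
..#####
..#.###
....###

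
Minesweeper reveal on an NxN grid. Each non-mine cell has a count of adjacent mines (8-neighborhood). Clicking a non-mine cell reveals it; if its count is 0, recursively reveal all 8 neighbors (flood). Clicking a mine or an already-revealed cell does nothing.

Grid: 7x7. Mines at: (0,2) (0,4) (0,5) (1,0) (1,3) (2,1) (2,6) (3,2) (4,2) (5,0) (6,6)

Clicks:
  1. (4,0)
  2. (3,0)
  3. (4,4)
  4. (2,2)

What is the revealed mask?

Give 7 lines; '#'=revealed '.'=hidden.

Answer: .......
.......
..####.
#..####
#..####
.######
.#####.

Derivation:
Click 1 (4,0) count=1: revealed 1 new [(4,0)] -> total=1
Click 2 (3,0) count=1: revealed 1 new [(3,0)] -> total=2
Click 3 (4,4) count=0: revealed 22 new [(2,3) (2,4) (2,5) (3,3) (3,4) (3,5) (3,6) (4,3) (4,4) (4,5) (4,6) (5,1) (5,2) (5,3) (5,4) (5,5) (5,6) (6,1) (6,2) (6,3) (6,4) (6,5)] -> total=24
Click 4 (2,2) count=3: revealed 1 new [(2,2)] -> total=25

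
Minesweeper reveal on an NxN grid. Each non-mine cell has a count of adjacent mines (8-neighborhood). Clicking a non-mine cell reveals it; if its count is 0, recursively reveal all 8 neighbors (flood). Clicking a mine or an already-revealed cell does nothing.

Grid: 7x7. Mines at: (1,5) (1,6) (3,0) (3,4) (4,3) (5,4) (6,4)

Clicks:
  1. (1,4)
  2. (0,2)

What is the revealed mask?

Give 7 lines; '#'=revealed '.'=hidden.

Click 1 (1,4) count=1: revealed 1 new [(1,4)] -> total=1
Click 2 (0,2) count=0: revealed 17 new [(0,0) (0,1) (0,2) (0,3) (0,4) (1,0) (1,1) (1,2) (1,3) (2,0) (2,1) (2,2) (2,3) (2,4) (3,1) (3,2) (3,3)] -> total=18

Answer: #####..
#####..
#####..
.###...
.......
.......
.......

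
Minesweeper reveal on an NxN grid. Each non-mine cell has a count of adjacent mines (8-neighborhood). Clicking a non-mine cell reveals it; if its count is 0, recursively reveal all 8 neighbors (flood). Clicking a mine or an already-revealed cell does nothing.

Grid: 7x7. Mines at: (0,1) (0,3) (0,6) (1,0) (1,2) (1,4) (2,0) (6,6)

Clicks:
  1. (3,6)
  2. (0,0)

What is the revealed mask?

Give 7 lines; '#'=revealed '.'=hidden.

Answer: #......
.....##
.######
#######
#######
#######
######.

Derivation:
Click 1 (3,6) count=0: revealed 35 new [(1,5) (1,6) (2,1) (2,2) (2,3) (2,4) (2,5) (2,6) (3,0) (3,1) (3,2) (3,3) (3,4) (3,5) (3,6) (4,0) (4,1) (4,2) (4,3) (4,4) (4,5) (4,6) (5,0) (5,1) (5,2) (5,3) (5,4) (5,5) (5,6) (6,0) (6,1) (6,2) (6,3) (6,4) (6,5)] -> total=35
Click 2 (0,0) count=2: revealed 1 new [(0,0)] -> total=36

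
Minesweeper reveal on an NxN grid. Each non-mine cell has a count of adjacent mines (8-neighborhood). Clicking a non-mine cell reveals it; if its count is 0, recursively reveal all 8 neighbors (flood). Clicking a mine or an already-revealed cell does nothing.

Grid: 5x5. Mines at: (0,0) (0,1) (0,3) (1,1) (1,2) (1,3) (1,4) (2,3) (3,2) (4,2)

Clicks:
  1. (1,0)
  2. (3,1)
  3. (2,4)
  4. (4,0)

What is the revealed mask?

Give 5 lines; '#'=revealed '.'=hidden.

Click 1 (1,0) count=3: revealed 1 new [(1,0)] -> total=1
Click 2 (3,1) count=2: revealed 1 new [(3,1)] -> total=2
Click 3 (2,4) count=3: revealed 1 new [(2,4)] -> total=3
Click 4 (4,0) count=0: revealed 5 new [(2,0) (2,1) (3,0) (4,0) (4,1)] -> total=8

Answer: .....
#....
##..#
##...
##...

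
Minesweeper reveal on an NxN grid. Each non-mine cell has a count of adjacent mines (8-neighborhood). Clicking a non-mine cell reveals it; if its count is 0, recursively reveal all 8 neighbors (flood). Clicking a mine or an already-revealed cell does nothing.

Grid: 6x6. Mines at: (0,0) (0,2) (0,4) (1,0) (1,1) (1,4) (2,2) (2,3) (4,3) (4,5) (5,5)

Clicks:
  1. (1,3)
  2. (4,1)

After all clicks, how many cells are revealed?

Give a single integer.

Click 1 (1,3) count=5: revealed 1 new [(1,3)] -> total=1
Click 2 (4,1) count=0: revealed 11 new [(2,0) (2,1) (3,0) (3,1) (3,2) (4,0) (4,1) (4,2) (5,0) (5,1) (5,2)] -> total=12

Answer: 12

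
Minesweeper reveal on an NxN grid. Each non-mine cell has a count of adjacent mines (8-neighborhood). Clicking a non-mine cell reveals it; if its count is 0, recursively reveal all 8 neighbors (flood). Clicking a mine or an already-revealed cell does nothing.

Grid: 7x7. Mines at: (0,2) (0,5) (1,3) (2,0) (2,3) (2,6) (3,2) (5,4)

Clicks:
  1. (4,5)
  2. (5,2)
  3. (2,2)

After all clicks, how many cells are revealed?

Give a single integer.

Click 1 (4,5) count=1: revealed 1 new [(4,5)] -> total=1
Click 2 (5,2) count=0: revealed 14 new [(3,0) (3,1) (4,0) (4,1) (4,2) (4,3) (5,0) (5,1) (5,2) (5,3) (6,0) (6,1) (6,2) (6,3)] -> total=15
Click 3 (2,2) count=3: revealed 1 new [(2,2)] -> total=16

Answer: 16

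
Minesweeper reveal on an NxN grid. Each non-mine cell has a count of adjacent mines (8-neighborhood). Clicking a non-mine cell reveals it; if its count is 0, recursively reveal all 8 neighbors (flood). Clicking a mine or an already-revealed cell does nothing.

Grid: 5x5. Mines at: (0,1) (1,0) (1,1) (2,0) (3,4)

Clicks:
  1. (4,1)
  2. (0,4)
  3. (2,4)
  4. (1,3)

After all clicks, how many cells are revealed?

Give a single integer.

Click 1 (4,1) count=0: revealed 11 new [(2,1) (2,2) (2,3) (3,0) (3,1) (3,2) (3,3) (4,0) (4,1) (4,2) (4,3)] -> total=11
Click 2 (0,4) count=0: revealed 7 new [(0,2) (0,3) (0,4) (1,2) (1,3) (1,4) (2,4)] -> total=18
Click 3 (2,4) count=1: revealed 0 new [(none)] -> total=18
Click 4 (1,3) count=0: revealed 0 new [(none)] -> total=18

Answer: 18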